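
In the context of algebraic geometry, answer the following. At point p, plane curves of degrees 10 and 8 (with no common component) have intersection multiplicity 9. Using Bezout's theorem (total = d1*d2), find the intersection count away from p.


By Bezout's theorem, the total intersection number is d1 * d2.
Total = 10 * 8 = 80
Intersection multiplicity at p = 9
Remaining intersections = 80 - 9 = 71

71


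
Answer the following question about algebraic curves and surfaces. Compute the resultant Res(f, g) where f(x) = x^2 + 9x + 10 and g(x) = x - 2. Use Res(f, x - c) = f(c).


For Res(f, x - c), we evaluate f at x = c.
f(2) = 2^2 + 9*2 + 10
= 4 + 18 + 10
= 22 + 10 = 32
Res(f, g) = 32

32


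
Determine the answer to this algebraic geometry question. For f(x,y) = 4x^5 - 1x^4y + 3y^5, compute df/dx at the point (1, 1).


df/dx = 5*4*x^4 + 4*(-1)*x^3*y
At (1,1): 5*4*1^4 + 4*(-1)*1^3*1
= 20 - 4
= 16

16


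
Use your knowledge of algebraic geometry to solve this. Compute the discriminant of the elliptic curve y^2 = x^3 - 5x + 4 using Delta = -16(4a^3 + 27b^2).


Compute each component:
4a^3 = 4*(-5)^3 = 4*(-125) = -500
27b^2 = 27*4^2 = 27*16 = 432
4a^3 + 27b^2 = -500 + 432 = -68
Delta = -16*(-68) = 1088

1088


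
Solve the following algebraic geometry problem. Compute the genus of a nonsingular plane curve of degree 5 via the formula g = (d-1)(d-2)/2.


Using the genus formula for smooth plane curves:
g = (d-1)(d-2)/2
g = (5-1)(5-2)/2
g = 4*3/2
g = 12/2 = 6

6


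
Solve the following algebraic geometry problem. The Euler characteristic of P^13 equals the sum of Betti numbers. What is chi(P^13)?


The complex projective space P^13 has one cell in each even real dimension 0, 2, ..., 26.
The cohomology groups are H^{2k}(P^13) = Z for k = 0,...,13, and 0 otherwise.
Euler characteristic = sum of Betti numbers = 1 per even-dimensional cohomology group.
chi(P^13) = 13 + 1 = 14

14


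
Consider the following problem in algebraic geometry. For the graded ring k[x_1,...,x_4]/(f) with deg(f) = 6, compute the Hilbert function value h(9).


For R = k[x_1,...,x_n]/(f) with f homogeneous of degree e:
The Hilbert series is (1 - t^e)/(1 - t)^n.
So h(d) = C(d+n-1, n-1) - C(d-e+n-1, n-1) for d >= e.
With n=4, e=6, d=9:
C(9+4-1, 4-1) = C(12, 3) = 220
C(9-6+4-1, 4-1) = C(6, 3) = 20
h(9) = 220 - 20 = 200

200


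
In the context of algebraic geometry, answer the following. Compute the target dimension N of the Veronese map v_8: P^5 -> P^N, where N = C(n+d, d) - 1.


The Veronese embedding v_d: P^n -> P^N maps each point to all
degree-d monomials in n+1 homogeneous coordinates.
N = C(n+d, d) - 1
N = C(5+8, 8) - 1
N = C(13, 8) - 1
C(13, 8) = 1287
N = 1287 - 1 = 1286

1286


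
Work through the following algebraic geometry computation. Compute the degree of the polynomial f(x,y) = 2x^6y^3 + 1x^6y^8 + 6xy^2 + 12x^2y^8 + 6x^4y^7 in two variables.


Examine each term for its total degree (sum of exponents).
  Term '2x^6y^3' has total degree 6+3 = 9.
  Term '1x^6y^8' has total degree 6+8 = 14.
  Term '6xy^2' has total degree 1+2 = 3.
  Term '12x^2y^8' has total degree 2+8 = 10.
  Term '6x^4y^7' has total degree 4+7 = 11.
The maximum total degree among all terms is 14.

14


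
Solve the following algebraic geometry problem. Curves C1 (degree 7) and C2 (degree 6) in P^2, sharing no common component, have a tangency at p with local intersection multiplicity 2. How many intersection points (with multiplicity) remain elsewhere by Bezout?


By Bezout's theorem, the total intersection number is d1 * d2.
Total = 7 * 6 = 42
Intersection multiplicity at p = 2
Remaining intersections = 42 - 2 = 40

40


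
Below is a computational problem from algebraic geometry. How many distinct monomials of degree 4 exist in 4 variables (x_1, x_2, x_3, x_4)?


The number of degree-4 monomials in 4 variables is C(d+n-1, n-1).
= C(4+4-1, 4-1) = C(7, 3)
= 35

35


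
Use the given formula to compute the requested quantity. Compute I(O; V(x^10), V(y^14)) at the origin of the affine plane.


The intersection multiplicity of V(x^a) and V(y^b) at the origin is:
I(O; V(x^10), V(y^14)) = dim_k(k[x,y]/(x^10, y^14))
A basis for k[x,y]/(x^10, y^14) is the set of monomials x^i * y^j
where 0 <= i < 10 and 0 <= j < 14.
The number of such monomials is 10 * 14 = 140

140


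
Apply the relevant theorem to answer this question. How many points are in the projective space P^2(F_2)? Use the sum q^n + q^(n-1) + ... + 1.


P^2(F_2) has (q^(n+1) - 1)/(q - 1) points.
= 2^2 + 2^1 + 2^0
= 4 + 2 + 1
= 7

7


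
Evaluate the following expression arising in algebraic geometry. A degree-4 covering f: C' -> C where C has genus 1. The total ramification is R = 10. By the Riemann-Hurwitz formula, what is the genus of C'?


Riemann-Hurwitz formula: 2g' - 2 = d(2g - 2) + R
Given: d = 4, g = 1, R = 10
2g' - 2 = 4*(2*1 - 2) + 10
2g' - 2 = 4*0 + 10
2g' - 2 = 0 + 10 = 10
2g' = 12
g' = 6

6


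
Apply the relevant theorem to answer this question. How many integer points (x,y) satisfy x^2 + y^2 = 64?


Systematically check integer values of x where x^2 <= 64.
For each valid x, check if 64 - x^2 is a perfect square.
x=0: 64 - 0 = 64, sqrt = 8 (valid)
x=8: 64 - 64 = 0, sqrt = 0 (valid)
Total integer solutions found: 4

4


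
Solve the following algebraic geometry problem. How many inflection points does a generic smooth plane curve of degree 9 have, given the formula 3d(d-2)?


For a general smooth plane curve C of degree d, the inflection points are
the intersection of C with its Hessian curve, which has degree 3(d-2).
By Bezout, the total intersection number is d * 3(d-2) = 9 * 21 = 189.
For a general curve every flex is ordinary, so each contributes
multiplicity 1 to C·Hess(C), and the number of distinct inflection
points is 3d(d-2).
Inflection points = 3*9*(9-2) = 3*9*7 = 189

189


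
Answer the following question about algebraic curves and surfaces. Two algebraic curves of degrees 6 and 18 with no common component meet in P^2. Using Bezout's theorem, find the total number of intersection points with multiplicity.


Bezout's theorem states the intersection count equals the product of degrees.
Intersection count = 6 * 18 = 108

108


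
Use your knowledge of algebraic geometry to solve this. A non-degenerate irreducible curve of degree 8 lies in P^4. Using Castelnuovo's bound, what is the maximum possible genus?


Castelnuovo's bound: write d - 1 = m(r-1) + epsilon with 0 <= epsilon < r-1.
d - 1 = 8 - 1 = 7
r - 1 = 4 - 1 = 3
7 = 2*3 + 1, so m = 2, epsilon = 1
pi(d, r) = m(m-1)(r-1)/2 + m*epsilon
= 2*1*3/2 + 2*1
= 6/2 + 2
= 3 + 2 = 5

5


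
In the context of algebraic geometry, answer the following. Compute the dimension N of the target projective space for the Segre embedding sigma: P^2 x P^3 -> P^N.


The Segre embedding maps P^m x P^n into P^N via
all products of coordinates from each factor.
N = (m+1)(n+1) - 1
N = (2+1)(3+1) - 1
N = 3*4 - 1
N = 12 - 1 = 11

11


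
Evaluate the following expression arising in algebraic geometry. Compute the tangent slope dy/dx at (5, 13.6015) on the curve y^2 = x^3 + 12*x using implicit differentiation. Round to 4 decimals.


Using implicit differentiation of y^2 = x^3 + 12*x:
2y * dy/dx = 3x^2 + 12
dy/dx = (3x^2 + 12)/(2y)
Numerator: 3*5^2 + 12 = 87
Denominator: 2*13.6015 = 27.203
dy/dx = 87/27.203 = 3.1982

3.1982


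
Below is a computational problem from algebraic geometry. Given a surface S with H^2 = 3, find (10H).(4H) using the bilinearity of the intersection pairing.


Using bilinearity of the intersection pairing on a surface S:
(aH).(bH) = ab * (H.H)
We have H^2 = 3.
D.E = (10H).(4H) = 10*4*3
= 40*3
= 120

120


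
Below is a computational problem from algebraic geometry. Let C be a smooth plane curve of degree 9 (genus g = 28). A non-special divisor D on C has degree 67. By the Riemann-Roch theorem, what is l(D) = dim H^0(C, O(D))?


First, compute the genus of a smooth plane curve of degree 9:
g = (d-1)(d-2)/2 = (9-1)(9-2)/2 = 28
For a non-special divisor D (i.e., h^1(D) = 0), Riemann-Roch gives:
l(D) = deg(D) - g + 1
Since deg(D) = 67 >= 2g - 1 = 55, D is non-special.
l(D) = 67 - 28 + 1 = 40

40


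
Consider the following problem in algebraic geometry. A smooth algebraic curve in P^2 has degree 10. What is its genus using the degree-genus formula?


Using the genus formula for smooth plane curves:
g = (d-1)(d-2)/2
g = (10-1)(10-2)/2
g = 9*8/2
g = 72/2 = 36

36


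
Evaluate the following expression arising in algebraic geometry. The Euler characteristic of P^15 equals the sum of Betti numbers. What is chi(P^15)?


The complex projective space P^15 has one cell in each even real dimension 0, 2, ..., 30.
The cohomology groups are H^{2k}(P^15) = Z for k = 0,...,15, and 0 otherwise.
Euler characteristic = sum of Betti numbers = 1 per even-dimensional cohomology group.
chi(P^15) = 15 + 1 = 16

16


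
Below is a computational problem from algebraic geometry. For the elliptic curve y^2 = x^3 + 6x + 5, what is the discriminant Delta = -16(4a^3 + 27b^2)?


Compute each component:
4a^3 = 4*6^3 = 4*216 = 864
27b^2 = 27*5^2 = 27*25 = 675
4a^3 + 27b^2 = 864 + 675 = 1539
Delta = -16*1539 = -24624

-24624


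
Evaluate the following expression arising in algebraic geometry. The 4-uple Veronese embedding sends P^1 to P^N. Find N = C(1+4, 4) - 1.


The Veronese embedding v_d: P^n -> P^N maps each point to all
degree-d monomials in n+1 homogeneous coordinates.
N = C(n+d, d) - 1
N = C(1+4, 4) - 1
N = C(5, 4) - 1
C(5, 4) = 5
N = 5 - 1 = 4

4


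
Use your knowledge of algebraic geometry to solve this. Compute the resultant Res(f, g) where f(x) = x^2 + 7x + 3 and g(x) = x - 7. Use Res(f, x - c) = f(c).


For Res(f, x - c), we evaluate f at x = c.
f(7) = 7^2 + 7*7 + 3
= 49 + 49 + 3
= 98 + 3 = 101
Res(f, g) = 101

101


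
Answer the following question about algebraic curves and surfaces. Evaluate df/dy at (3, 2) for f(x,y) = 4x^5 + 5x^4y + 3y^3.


df/dy = 5*x^4 + 3*3*y^2
At (3,2): 5*3^4 + 3*3*2^2
= 405 + 36
= 441

441


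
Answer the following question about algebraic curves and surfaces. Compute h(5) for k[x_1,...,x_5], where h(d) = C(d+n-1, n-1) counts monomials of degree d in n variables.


The Hilbert function for the polynomial ring in 5 variables is:
h(d) = C(d+n-1, n-1)
h(5) = C(5+5-1, 5-1) = C(9, 4)
= 9! / (4! * 5!)
= 126

126


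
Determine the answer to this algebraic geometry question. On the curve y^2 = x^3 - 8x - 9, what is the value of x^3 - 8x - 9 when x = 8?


Compute x^3 - 8x - 9 at x = 8:
x^3 = 8^3 = 512
(-8)*x = (-8)*8 = -64
Sum: 512 - 64 - 9 = 439

439


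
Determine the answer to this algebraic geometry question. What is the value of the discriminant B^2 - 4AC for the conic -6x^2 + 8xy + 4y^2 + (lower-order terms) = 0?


The discriminant of a conic Ax^2 + Bxy + Cy^2 + ... = 0 is B^2 - 4AC.
B^2 = 8^2 = 64
4AC = 4*(-6)*4 = -96
Discriminant = 64 + 96 = 160

160


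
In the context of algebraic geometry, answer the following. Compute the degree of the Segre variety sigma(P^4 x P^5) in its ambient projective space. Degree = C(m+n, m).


The degree of the Segre variety P^4 x P^5 is C(m+n, m).
= C(9, 4)
= 126

126


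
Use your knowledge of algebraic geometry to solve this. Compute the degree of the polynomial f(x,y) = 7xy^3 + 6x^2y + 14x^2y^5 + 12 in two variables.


Examine each term for its total degree (sum of exponents).
  Term '7xy^3' has total degree 1+3 = 4.
  Term '6x^2y' has total degree 2+1 = 3.
  Term '14x^2y^5' has total degree 2+5 = 7.
  Term '12' has total degree 0+0 = 0.
The maximum total degree among all terms is 7.

7


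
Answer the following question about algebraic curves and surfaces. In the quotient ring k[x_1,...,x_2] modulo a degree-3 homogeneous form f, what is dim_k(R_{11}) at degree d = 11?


For R = k[x_1,...,x_n]/(f) with f homogeneous of degree e:
The Hilbert series is (1 - t^e)/(1 - t)^n.
So h(d) = C(d+n-1, n-1) - C(d-e+n-1, n-1) for d >= e.
With n=2, e=3, d=11:
C(11+2-1, 2-1) = C(12, 1) = 12
C(11-3+2-1, 2-1) = C(9, 1) = 9
h(11) = 12 - 9 = 3

3


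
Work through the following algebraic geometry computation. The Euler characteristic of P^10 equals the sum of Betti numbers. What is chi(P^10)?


The complex projective space P^10 has one cell in each even real dimension 0, 2, ..., 20.
The cohomology groups are H^{2k}(P^10) = Z for k = 0,...,10, and 0 otherwise.
Euler characteristic = sum of Betti numbers = 1 per even-dimensional cohomology group.
chi(P^10) = 10 + 1 = 11

11


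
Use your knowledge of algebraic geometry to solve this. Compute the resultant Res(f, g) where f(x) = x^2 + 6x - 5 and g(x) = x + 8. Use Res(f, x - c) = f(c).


For Res(f, x - c), we evaluate f at x = c.
f(-8) = (-8)^2 + 6*(-8) - 5
= 64 - 48 - 5
= 16 - 5 = 11
Res(f, g) = 11

11


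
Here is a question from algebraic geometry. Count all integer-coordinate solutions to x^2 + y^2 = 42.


Systematically check integer values of x where x^2 <= 42.
For each valid x, check if 42 - x^2 is a perfect square.
Total integer solutions found: 0

0


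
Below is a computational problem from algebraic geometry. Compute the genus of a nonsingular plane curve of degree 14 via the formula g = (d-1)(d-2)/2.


Using the genus formula for smooth plane curves:
g = (d-1)(d-2)/2
g = (14-1)(14-2)/2
g = 13*12/2
g = 156/2 = 78

78


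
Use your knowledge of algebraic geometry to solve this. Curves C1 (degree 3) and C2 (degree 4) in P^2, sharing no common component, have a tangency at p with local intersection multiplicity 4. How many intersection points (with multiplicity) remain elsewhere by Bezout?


By Bezout's theorem, the total intersection number is d1 * d2.
Total = 3 * 4 = 12
Intersection multiplicity at p = 4
Remaining intersections = 12 - 4 = 8

8


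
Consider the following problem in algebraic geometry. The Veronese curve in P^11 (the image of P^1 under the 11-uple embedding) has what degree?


The rational normal curve in P^11 is the image of P^1 under the 11-uple Veronese.
A general hyperplane in P^11 pulls back to a degree-11 form on P^1, which has 11 zeros,
so the curve meets a general hyperplane in 11 points. Degree = 11.

11


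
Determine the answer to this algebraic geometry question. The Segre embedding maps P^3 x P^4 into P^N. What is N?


The Segre embedding maps P^m x P^n into P^N via
all products of coordinates from each factor.
N = (m+1)(n+1) - 1
N = (3+1)(4+1) - 1
N = 4*5 - 1
N = 20 - 1 = 19

19


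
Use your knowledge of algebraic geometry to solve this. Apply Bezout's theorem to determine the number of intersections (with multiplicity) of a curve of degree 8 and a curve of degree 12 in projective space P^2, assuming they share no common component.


Bezout's theorem states the intersection count equals the product of degrees.
Intersection count = 8 * 12 = 96

96


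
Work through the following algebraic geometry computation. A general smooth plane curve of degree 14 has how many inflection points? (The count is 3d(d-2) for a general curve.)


For a general smooth plane curve C of degree d, the inflection points are
the intersection of C with its Hessian curve, which has degree 3(d-2).
By Bezout, the total intersection number is d * 3(d-2) = 14 * 36 = 504.
For a general curve every flex is ordinary, so each contributes
multiplicity 1 to C·Hess(C), and the number of distinct inflection
points is 3d(d-2).
Inflection points = 3*14*(14-2) = 3*14*12 = 504

504


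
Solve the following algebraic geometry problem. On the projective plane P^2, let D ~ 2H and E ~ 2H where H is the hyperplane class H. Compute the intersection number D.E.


Using bilinearity of the intersection pairing on the projective plane P^2:
(aH).(bH) = ab * (H.H)
We have H^2 = 1 (Bezout).
D.E = (2H).(2H) = 2*2*1
= 4*1
= 4

4


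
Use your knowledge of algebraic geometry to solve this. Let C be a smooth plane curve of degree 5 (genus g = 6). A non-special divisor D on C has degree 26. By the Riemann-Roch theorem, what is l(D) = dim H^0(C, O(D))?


First, compute the genus of a smooth plane curve of degree 5:
g = (d-1)(d-2)/2 = (5-1)(5-2)/2 = 6
For a non-special divisor D (i.e., h^1(D) = 0), Riemann-Roch gives:
l(D) = deg(D) - g + 1
Since deg(D) = 26 >= 2g - 1 = 11, D is non-special.
l(D) = 26 - 6 + 1 = 21

21


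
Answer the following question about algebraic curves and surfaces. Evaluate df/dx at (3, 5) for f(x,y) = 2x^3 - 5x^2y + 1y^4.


df/dx = 3*2*x^2 + 2*(-5)*x^1*y
At (3,5): 3*2*3^2 + 2*(-5)*3^1*5
= 54 - 150
= -96

-96


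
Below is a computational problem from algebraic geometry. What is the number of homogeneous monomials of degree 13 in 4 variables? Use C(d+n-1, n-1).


The number of degree-13 monomials in 4 variables is C(d+n-1, n-1).
= C(13+4-1, 4-1) = C(16, 3)
= 560

560


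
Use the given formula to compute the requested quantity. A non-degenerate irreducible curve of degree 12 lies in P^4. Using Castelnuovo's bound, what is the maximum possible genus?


Castelnuovo's bound: write d - 1 = m(r-1) + epsilon with 0 <= epsilon < r-1.
d - 1 = 12 - 1 = 11
r - 1 = 4 - 1 = 3
11 = 3*3 + 2, so m = 3, epsilon = 2
pi(d, r) = m(m-1)(r-1)/2 + m*epsilon
= 3*2*3/2 + 3*2
= 18/2 + 6
= 9 + 6 = 15

15


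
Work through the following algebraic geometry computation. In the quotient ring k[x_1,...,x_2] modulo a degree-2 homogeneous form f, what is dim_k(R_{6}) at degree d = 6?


For R = k[x_1,...,x_n]/(f) with f homogeneous of degree e:
The Hilbert series is (1 - t^e)/(1 - t)^n.
So h(d) = C(d+n-1, n-1) - C(d-e+n-1, n-1) for d >= e.
With n=2, e=2, d=6:
C(6+2-1, 2-1) = C(7, 1) = 7
C(6-2+2-1, 2-1) = C(5, 1) = 5
h(6) = 7 - 5 = 2

2


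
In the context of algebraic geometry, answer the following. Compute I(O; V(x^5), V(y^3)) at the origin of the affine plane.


The intersection multiplicity of V(x^a) and V(y^b) at the origin is:
I(O; V(x^5), V(y^3)) = dim_k(k[x,y]/(x^5, y^3))
A basis for k[x,y]/(x^5, y^3) is the set of monomials x^i * y^j
where 0 <= i < 5 and 0 <= j < 3.
The number of such monomials is 5 * 3 = 15

15


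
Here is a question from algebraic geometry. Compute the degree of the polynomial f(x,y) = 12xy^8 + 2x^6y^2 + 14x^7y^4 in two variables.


Examine each term for its total degree (sum of exponents).
  Term '12xy^8' has total degree 1+8 = 9.
  Term '2x^6y^2' has total degree 6+2 = 8.
  Term '14x^7y^4' has total degree 7+4 = 11.
The maximum total degree among all terms is 11.

11


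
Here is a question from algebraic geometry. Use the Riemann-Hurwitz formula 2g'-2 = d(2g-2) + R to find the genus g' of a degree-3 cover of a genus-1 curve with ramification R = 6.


Riemann-Hurwitz formula: 2g' - 2 = d(2g - 2) + R
Given: d = 3, g = 1, R = 6
2g' - 2 = 3*(2*1 - 2) + 6
2g' - 2 = 3*0 + 6
2g' - 2 = 0 + 6 = 6
2g' = 8
g' = 4

4


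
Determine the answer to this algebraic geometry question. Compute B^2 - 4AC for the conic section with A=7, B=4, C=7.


The discriminant of a conic Ax^2 + Bxy + Cy^2 + ... = 0 is B^2 - 4AC.
B^2 = 4^2 = 16
4AC = 4*7*7 = 196
Discriminant = 16 - 196 = -180

-180


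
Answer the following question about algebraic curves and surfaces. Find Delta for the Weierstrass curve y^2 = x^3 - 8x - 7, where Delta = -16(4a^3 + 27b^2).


Compute each component:
4a^3 = 4*(-8)^3 = 4*(-512) = -2048
27b^2 = 27*(-7)^2 = 27*49 = 1323
4a^3 + 27b^2 = -2048 + 1323 = -725
Delta = -16*(-725) = 11600

11600


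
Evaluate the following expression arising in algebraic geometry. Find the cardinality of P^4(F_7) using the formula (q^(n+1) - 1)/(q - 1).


P^4(F_7) has (q^(n+1) - 1)/(q - 1) points.
= 7^4 + 7^3 + 7^2 + 7^1 + 7^0
= 2401 + 343 + 49 + 7 + 1
= 2801

2801


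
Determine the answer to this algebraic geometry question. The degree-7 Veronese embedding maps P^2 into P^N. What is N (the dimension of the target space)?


The Veronese embedding v_d: P^n -> P^N maps each point to all
degree-d monomials in n+1 homogeneous coordinates.
N = C(n+d, d) - 1
N = C(2+7, 7) - 1
N = C(9, 7) - 1
C(9, 7) = 36
N = 36 - 1 = 35

35


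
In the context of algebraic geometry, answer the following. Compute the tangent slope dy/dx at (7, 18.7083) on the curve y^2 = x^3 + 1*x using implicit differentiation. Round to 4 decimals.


Using implicit differentiation of y^2 = x^3 + 1*x:
2y * dy/dx = 3x^2 + 1
dy/dx = (3x^2 + 1)/(2y)
Numerator: 3*7^2 + 1 = 148
Denominator: 2*18.7083 = 37.4166
dy/dx = 148/37.4166 = 3.9555

3.9555


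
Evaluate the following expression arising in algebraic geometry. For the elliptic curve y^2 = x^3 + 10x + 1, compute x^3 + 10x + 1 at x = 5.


Compute x^3 + 10x + 1 at x = 5:
x^3 = 5^3 = 125
10*x = 10*5 = 50
Sum: 125 + 50 + 1 = 176

176


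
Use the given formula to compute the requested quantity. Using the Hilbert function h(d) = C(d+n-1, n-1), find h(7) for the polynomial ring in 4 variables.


The Hilbert function for the polynomial ring in 4 variables is:
h(d) = C(d+n-1, n-1)
h(7) = C(7+4-1, 4-1) = C(10, 3)
= 10! / (3! * 7!)
= 120

120


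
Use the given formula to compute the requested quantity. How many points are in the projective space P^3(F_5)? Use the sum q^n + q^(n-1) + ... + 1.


P^3(F_5) has (q^(n+1) - 1)/(q - 1) points.
= 5^3 + 5^2 + 5^1 + 5^0
= 125 + 25 + 5 + 1
= 156

156


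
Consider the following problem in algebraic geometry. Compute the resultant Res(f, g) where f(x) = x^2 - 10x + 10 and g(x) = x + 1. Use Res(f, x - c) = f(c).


For Res(f, x - c), we evaluate f at x = c.
f(-1) = (-1)^2 - 10*(-1) + 10
= 1 + 10 + 10
= 11 + 10 = 21
Res(f, g) = 21

21


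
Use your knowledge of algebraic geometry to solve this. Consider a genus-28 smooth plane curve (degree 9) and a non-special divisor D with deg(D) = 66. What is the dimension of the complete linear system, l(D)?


First, compute the genus of a smooth plane curve of degree 9:
g = (d-1)(d-2)/2 = (9-1)(9-2)/2 = 28
For a non-special divisor D (i.e., h^1(D) = 0), Riemann-Roch gives:
l(D) = deg(D) - g + 1
Since deg(D) = 66 >= 2g - 1 = 55, D is non-special.
l(D) = 66 - 28 + 1 = 39

39


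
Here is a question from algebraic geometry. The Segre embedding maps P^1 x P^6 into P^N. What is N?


The Segre embedding maps P^m x P^n into P^N via
all products of coordinates from each factor.
N = (m+1)(n+1) - 1
N = (1+1)(6+1) - 1
N = 2*7 - 1
N = 14 - 1 = 13

13


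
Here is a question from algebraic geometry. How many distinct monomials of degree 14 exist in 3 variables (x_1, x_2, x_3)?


The number of degree-14 monomials in 3 variables is C(d+n-1, n-1).
= C(14+3-1, 3-1) = C(16, 2)
= 120

120


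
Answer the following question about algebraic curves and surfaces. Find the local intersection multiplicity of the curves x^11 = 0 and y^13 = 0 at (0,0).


The intersection multiplicity of V(x^a) and V(y^b) at the origin is:
I(O; V(x^11), V(y^13)) = dim_k(k[x,y]/(x^11, y^13))
A basis for k[x,y]/(x^11, y^13) is the set of monomials x^i * y^j
where 0 <= i < 11 and 0 <= j < 13.
The number of such monomials is 11 * 13 = 143

143


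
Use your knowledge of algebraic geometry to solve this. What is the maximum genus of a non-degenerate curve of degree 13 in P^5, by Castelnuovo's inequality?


Castelnuovo's bound: write d - 1 = m(r-1) + epsilon with 0 <= epsilon < r-1.
d - 1 = 13 - 1 = 12
r - 1 = 5 - 1 = 4
12 = 3*4 + 0, so m = 3, epsilon = 0
pi(d, r) = m(m-1)(r-1)/2 + m*epsilon
= 3*2*4/2 + 3*0
= 24/2 + 0
= 12 + 0 = 12

12


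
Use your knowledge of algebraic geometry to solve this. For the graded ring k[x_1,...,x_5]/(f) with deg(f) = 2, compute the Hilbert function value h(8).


For R = k[x_1,...,x_n]/(f) with f homogeneous of degree e:
The Hilbert series is (1 - t^e)/(1 - t)^n.
So h(d) = C(d+n-1, n-1) - C(d-e+n-1, n-1) for d >= e.
With n=5, e=2, d=8:
C(8+5-1, 5-1) = C(12, 4) = 495
C(8-2+5-1, 5-1) = C(10, 4) = 210
h(8) = 495 - 210 = 285

285


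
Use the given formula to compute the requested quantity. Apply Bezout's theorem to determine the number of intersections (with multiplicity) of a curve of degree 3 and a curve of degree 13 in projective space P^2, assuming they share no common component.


Bezout's theorem states the intersection count equals the product of degrees.
Intersection count = 3 * 13 = 39

39


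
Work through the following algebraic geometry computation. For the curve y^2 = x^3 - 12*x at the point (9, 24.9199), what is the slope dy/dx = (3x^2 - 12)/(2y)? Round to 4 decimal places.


Using implicit differentiation of y^2 = x^3 - 12*x:
2y * dy/dx = 3x^2 - 12
dy/dx = (3x^2 - 12)/(2y)
Numerator: 3*9^2 - 12 = 231
Denominator: 2*24.9199 = 49.8398
dy/dx = 231/49.8398 = 4.6349

4.6349


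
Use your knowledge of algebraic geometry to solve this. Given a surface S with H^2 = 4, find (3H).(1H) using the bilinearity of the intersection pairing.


Using bilinearity of the intersection pairing on a surface S:
(aH).(bH) = ab * (H.H)
We have H^2 = 4.
D.E = (3H).(1H) = 3*1*4
= 3*4
= 12

12


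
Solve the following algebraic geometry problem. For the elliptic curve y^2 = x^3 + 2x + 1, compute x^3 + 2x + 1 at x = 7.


Compute x^3 + 2x + 1 at x = 7:
x^3 = 7^3 = 343
2*x = 2*7 = 14
Sum: 343 + 14 + 1 = 358

358


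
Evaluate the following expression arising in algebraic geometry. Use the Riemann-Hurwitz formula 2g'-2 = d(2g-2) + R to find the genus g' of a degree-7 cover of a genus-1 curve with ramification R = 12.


Riemann-Hurwitz formula: 2g' - 2 = d(2g - 2) + R
Given: d = 7, g = 1, R = 12
2g' - 2 = 7*(2*1 - 2) + 12
2g' - 2 = 7*0 + 12
2g' - 2 = 0 + 12 = 12
2g' = 14
g' = 7

7


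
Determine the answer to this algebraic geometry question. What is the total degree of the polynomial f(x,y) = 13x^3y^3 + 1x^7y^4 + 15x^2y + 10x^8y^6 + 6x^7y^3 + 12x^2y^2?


Examine each term for its total degree (sum of exponents).
  Term '13x^3y^3' has total degree 3+3 = 6.
  Term '1x^7y^4' has total degree 7+4 = 11.
  Term '15x^2y' has total degree 2+1 = 3.
  Term '10x^8y^6' has total degree 8+6 = 14.
  Term '6x^7y^3' has total degree 7+3 = 10.
  Term '12x^2y^2' has total degree 2+2 = 4.
The maximum total degree among all terms is 14.

14


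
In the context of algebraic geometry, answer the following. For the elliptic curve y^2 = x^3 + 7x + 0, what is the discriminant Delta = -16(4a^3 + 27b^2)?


Compute each component:
4a^3 = 4*7^3 = 4*343 = 1372
27b^2 = 27*0^2 = 27*0 = 0
4a^3 + 27b^2 = 1372 + 0 = 1372
Delta = -16*1372 = -21952

-21952


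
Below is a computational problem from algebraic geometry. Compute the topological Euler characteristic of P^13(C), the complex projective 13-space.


The complex projective space P^13 has one cell in each even real dimension 0, 2, ..., 26.
The cohomology groups are H^{2k}(P^13) = Z for k = 0,...,13, and 0 otherwise.
Euler characteristic = sum of Betti numbers = 1 per even-dimensional cohomology group.
chi(P^13) = 13 + 1 = 14

14


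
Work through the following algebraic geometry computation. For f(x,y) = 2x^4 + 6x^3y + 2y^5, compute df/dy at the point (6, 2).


df/dy = 6*x^3 + 5*2*y^4
At (6,2): 6*6^3 + 5*2*2^4
= 1296 + 160
= 1456

1456


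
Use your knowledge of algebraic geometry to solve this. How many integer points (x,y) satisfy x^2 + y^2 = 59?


Systematically check integer values of x where x^2 <= 59.
For each valid x, check if 59 - x^2 is a perfect square.
Total integer solutions found: 0

0


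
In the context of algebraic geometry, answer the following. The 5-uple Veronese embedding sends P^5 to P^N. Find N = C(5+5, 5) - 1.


The Veronese embedding v_d: P^n -> P^N maps each point to all
degree-d monomials in n+1 homogeneous coordinates.
N = C(n+d, d) - 1
N = C(5+5, 5) - 1
N = C(10, 5) - 1
C(10, 5) = 252
N = 252 - 1 = 251

251


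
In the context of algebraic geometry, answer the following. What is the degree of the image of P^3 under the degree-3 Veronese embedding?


The Veronese variety v_3(P^3) has degree d^r.
d^r = 3^3 = 27

27


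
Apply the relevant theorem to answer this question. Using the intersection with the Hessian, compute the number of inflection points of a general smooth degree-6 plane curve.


For a general smooth plane curve C of degree d, the inflection points are
the intersection of C with its Hessian curve, which has degree 3(d-2).
By Bezout, the total intersection number is d * 3(d-2) = 6 * 12 = 72.
For a general curve every flex is ordinary, so each contributes
multiplicity 1 to C·Hess(C), and the number of distinct inflection
points is 3d(d-2).
Inflection points = 3*6*(6-2) = 3*6*4 = 72

72


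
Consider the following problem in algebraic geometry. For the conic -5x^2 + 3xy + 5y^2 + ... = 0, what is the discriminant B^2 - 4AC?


The discriminant of a conic Ax^2 + Bxy + Cy^2 + ... = 0 is B^2 - 4AC.
B^2 = 3^2 = 9
4AC = 4*(-5)*5 = -100
Discriminant = 9 + 100 = 109

109


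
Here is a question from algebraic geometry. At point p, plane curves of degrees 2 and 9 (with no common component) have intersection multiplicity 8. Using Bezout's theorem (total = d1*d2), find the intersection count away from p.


By Bezout's theorem, the total intersection number is d1 * d2.
Total = 2 * 9 = 18
Intersection multiplicity at p = 8
Remaining intersections = 18 - 8 = 10

10


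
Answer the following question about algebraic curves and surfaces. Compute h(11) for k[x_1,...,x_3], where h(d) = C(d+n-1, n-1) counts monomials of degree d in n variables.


The Hilbert function for the polynomial ring in 3 variables is:
h(d) = C(d+n-1, n-1)
h(11) = C(11+3-1, 3-1) = C(13, 2)
= 13! / (2! * 11!)
= 78

78


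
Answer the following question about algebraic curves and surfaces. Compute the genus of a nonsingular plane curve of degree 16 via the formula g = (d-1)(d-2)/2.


Using the genus formula for smooth plane curves:
g = (d-1)(d-2)/2
g = (16-1)(16-2)/2
g = 15*14/2
g = 210/2 = 105

105


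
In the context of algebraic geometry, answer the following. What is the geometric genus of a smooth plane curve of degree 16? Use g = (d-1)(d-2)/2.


Using the genus formula for smooth plane curves:
g = (d-1)(d-2)/2
g = (16-1)(16-2)/2
g = 15*14/2
g = 210/2 = 105

105


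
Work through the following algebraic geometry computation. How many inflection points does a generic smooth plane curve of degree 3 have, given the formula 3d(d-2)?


For a general smooth plane curve C of degree d, the inflection points are
the intersection of C with its Hessian curve, which has degree 3(d-2).
By Bezout, the total intersection number is d * 3(d-2) = 3 * 3 = 9.
For a general curve every flex is ordinary, so each contributes
multiplicity 1 to C·Hess(C), and the number of distinct inflection
points is 3d(d-2).
Inflection points = 3*3*(3-2) = 3*3*1 = 9

9


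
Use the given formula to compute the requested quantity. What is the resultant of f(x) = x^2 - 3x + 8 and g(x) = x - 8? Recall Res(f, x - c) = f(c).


For Res(f, x - c), we evaluate f at x = c.
f(8) = 8^2 - 3*8 + 8
= 64 - 24 + 8
= 40 + 8 = 48
Res(f, g) = 48

48


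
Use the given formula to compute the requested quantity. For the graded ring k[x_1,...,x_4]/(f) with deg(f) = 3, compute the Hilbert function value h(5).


For R = k[x_1,...,x_n]/(f) with f homogeneous of degree e:
The Hilbert series is (1 - t^e)/(1 - t)^n.
So h(d) = C(d+n-1, n-1) - C(d-e+n-1, n-1) for d >= e.
With n=4, e=3, d=5:
C(5+4-1, 4-1) = C(8, 3) = 56
C(5-3+4-1, 4-1) = C(5, 3) = 10
h(5) = 56 - 10 = 46

46


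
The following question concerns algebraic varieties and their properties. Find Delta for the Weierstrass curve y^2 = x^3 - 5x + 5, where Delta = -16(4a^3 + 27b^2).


Compute each component:
4a^3 = 4*(-5)^3 = 4*(-125) = -500
27b^2 = 27*5^2 = 27*25 = 675
4a^3 + 27b^2 = -500 + 675 = 175
Delta = -16*175 = -2800

-2800


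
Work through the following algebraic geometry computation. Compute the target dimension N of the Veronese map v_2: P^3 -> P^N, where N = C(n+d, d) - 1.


The Veronese embedding v_d: P^n -> P^N maps each point to all
degree-d monomials in n+1 homogeneous coordinates.
N = C(n+d, d) - 1
N = C(3+2, 2) - 1
N = C(5, 2) - 1
C(5, 2) = 10
N = 10 - 1 = 9

9


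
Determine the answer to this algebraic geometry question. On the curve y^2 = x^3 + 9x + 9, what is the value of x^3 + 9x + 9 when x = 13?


Compute x^3 + 9x + 9 at x = 13:
x^3 = 13^3 = 2197
9*x = 9*13 = 117
Sum: 2197 + 117 + 9 = 2323

2323


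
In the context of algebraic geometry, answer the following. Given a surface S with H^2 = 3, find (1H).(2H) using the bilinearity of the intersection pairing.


Using bilinearity of the intersection pairing on a surface S:
(aH).(bH) = ab * (H.H)
We have H^2 = 3.
D.E = (1H).(2H) = 1*2*3
= 2*3
= 6

6


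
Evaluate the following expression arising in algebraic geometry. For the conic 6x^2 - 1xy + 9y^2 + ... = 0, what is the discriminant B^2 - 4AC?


The discriminant of a conic Ax^2 + Bxy + Cy^2 + ... = 0 is B^2 - 4AC.
B^2 = (-1)^2 = 1
4AC = 4*6*9 = 216
Discriminant = 1 - 216 = -215

-215


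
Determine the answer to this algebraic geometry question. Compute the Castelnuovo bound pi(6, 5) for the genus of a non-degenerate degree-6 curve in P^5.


Castelnuovo's bound: write d - 1 = m(r-1) + epsilon with 0 <= epsilon < r-1.
d - 1 = 6 - 1 = 5
r - 1 = 5 - 1 = 4
5 = 1*4 + 1, so m = 1, epsilon = 1
pi(d, r) = m(m-1)(r-1)/2 + m*epsilon
= 1*0*4/2 + 1*1
= 0/2 + 1
= 0 + 1 = 1

1


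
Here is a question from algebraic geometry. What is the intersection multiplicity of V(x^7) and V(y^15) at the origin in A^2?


The intersection multiplicity of V(x^a) and V(y^b) at the origin is:
I(O; V(x^7), V(y^15)) = dim_k(k[x,y]/(x^7, y^15))
A basis for k[x,y]/(x^7, y^15) is the set of monomials x^i * y^j
where 0 <= i < 7 and 0 <= j < 15.
The number of such monomials is 7 * 15 = 105

105


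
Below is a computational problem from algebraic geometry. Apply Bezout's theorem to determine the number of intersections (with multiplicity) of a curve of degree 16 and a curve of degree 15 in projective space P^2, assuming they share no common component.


Bezout's theorem states the intersection count equals the product of degrees.
Intersection count = 16 * 15 = 240

240


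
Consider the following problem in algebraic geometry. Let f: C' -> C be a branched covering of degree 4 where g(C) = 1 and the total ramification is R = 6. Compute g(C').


Riemann-Hurwitz formula: 2g' - 2 = d(2g - 2) + R
Given: d = 4, g = 1, R = 6
2g' - 2 = 4*(2*1 - 2) + 6
2g' - 2 = 4*0 + 6
2g' - 2 = 0 + 6 = 6
2g' = 8
g' = 4

4


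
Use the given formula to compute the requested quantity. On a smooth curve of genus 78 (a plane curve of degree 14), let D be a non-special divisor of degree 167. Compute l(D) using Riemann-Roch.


First, compute the genus of a smooth plane curve of degree 14:
g = (d-1)(d-2)/2 = (14-1)(14-2)/2 = 78
For a non-special divisor D (i.e., h^1(D) = 0), Riemann-Roch gives:
l(D) = deg(D) - g + 1
Since deg(D) = 167 >= 2g - 1 = 155, D is non-special.
l(D) = 167 - 78 + 1 = 90

90


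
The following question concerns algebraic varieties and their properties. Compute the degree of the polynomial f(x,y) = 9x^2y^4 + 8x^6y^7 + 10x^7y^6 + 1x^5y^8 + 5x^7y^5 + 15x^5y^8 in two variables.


Examine each term for its total degree (sum of exponents).
  Term '9x^2y^4' has total degree 2+4 = 6.
  Term '8x^6y^7' has total degree 6+7 = 13.
  Term '10x^7y^6' has total degree 7+6 = 13.
  Term '1x^5y^8' has total degree 5+8 = 13.
  Term '5x^7y^5' has total degree 7+5 = 12.
  Term '15x^5y^8' has total degree 5+8 = 13.
The maximum total degree among all terms is 13.

13


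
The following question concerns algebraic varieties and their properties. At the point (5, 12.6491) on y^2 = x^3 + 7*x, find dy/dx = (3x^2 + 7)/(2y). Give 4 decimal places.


Using implicit differentiation of y^2 = x^3 + 7*x:
2y * dy/dx = 3x^2 + 7
dy/dx = (3x^2 + 7)/(2y)
Numerator: 3*5^2 + 7 = 82
Denominator: 2*12.6491 = 25.2982
dy/dx = 82/25.2982 = 3.2413

3.2413


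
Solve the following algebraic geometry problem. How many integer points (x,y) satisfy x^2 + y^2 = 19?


Systematically check integer values of x where x^2 <= 19.
For each valid x, check if 19 - x^2 is a perfect square.
Total integer solutions found: 0

0


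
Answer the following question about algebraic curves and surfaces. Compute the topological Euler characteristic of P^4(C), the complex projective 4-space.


The complex projective space P^4 has one cell in each even real dimension 0, 2, ..., 8.
The cohomology groups are H^{2k}(P^4) = Z for k = 0,...,4, and 0 otherwise.
Euler characteristic = sum of Betti numbers = 1 per even-dimensional cohomology group.
chi(P^4) = 4 + 1 = 5

5


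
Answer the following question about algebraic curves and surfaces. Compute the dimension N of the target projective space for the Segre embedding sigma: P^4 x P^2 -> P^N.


The Segre embedding maps P^m x P^n into P^N via
all products of coordinates from each factor.
N = (m+1)(n+1) - 1
N = (4+1)(2+1) - 1
N = 5*3 - 1
N = 15 - 1 = 14

14


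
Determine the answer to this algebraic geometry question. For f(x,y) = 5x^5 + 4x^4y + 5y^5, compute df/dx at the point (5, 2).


df/dx = 5*5*x^4 + 4*4*x^3*y
At (5,2): 5*5*5^4 + 4*4*5^3*2
= 15625 + 4000
= 19625

19625


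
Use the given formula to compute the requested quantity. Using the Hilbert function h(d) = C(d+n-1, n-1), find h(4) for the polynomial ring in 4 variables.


The Hilbert function for the polynomial ring in 4 variables is:
h(d) = C(d+n-1, n-1)
h(4) = C(4+4-1, 4-1) = C(7, 3)
= 7! / (3! * 4!)
= 35

35


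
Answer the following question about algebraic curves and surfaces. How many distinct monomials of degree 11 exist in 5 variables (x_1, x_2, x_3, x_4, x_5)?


The number of degree-11 monomials in 5 variables is C(d+n-1, n-1).
= C(11+5-1, 5-1) = C(15, 4)
= 1365

1365


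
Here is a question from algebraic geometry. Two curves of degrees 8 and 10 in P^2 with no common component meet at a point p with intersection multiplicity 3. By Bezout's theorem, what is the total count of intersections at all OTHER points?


By Bezout's theorem, the total intersection number is d1 * d2.
Total = 8 * 10 = 80
Intersection multiplicity at p = 3
Remaining intersections = 80 - 3 = 77

77


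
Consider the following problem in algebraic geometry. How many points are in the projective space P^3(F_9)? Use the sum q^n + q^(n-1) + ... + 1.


P^3(F_9) has (q^(n+1) - 1)/(q - 1) points.
= 9^3 + 9^2 + 9^1 + 9^0
= 729 + 81 + 9 + 1
= 820

820


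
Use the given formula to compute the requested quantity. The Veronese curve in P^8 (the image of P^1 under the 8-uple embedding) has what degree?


The rational normal curve in P^8 is the image of P^1 under the 8-uple Veronese.
A general hyperplane in P^8 pulls back to a degree-8 form on P^1, which has 8 zeros,
so the curve meets a general hyperplane in 8 points. Degree = 8.

8


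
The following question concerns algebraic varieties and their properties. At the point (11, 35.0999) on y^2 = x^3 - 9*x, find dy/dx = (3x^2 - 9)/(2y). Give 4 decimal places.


Using implicit differentiation of y^2 = x^3 - 9*x:
2y * dy/dx = 3x^2 - 9
dy/dx = (3x^2 - 9)/(2y)
Numerator: 3*11^2 - 9 = 354
Denominator: 2*35.0999 = 70.1998
dy/dx = 354/70.1998 = 5.0427

5.0427


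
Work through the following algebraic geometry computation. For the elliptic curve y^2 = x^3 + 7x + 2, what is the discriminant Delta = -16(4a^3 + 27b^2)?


Compute each component:
4a^3 = 4*7^3 = 4*343 = 1372
27b^2 = 27*2^2 = 27*4 = 108
4a^3 + 27b^2 = 1372 + 108 = 1480
Delta = -16*1480 = -23680

-23680


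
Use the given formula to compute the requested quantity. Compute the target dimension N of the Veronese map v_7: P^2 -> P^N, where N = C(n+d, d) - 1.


The Veronese embedding v_d: P^n -> P^N maps each point to all
degree-d monomials in n+1 homogeneous coordinates.
N = C(n+d, d) - 1
N = C(2+7, 7) - 1
N = C(9, 7) - 1
C(9, 7) = 36
N = 36 - 1 = 35

35


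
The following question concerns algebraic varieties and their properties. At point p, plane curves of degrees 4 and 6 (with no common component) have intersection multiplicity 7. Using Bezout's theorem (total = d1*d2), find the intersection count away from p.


By Bezout's theorem, the total intersection number is d1 * d2.
Total = 4 * 6 = 24
Intersection multiplicity at p = 7
Remaining intersections = 24 - 7 = 17

17
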